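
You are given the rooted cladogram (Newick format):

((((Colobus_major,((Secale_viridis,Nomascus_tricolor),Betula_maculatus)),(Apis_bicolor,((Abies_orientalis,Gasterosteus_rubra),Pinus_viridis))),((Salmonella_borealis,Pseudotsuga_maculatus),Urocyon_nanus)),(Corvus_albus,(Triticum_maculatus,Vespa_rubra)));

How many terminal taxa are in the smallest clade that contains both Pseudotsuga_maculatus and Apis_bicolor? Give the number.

11

The MRCA of Pseudotsuga_maculatus and Apis_bicolor is the node subtending (((Colobus_major,((Secale_viridis,Nomascus_tricolor),Betula_maculatus)),(Apis_bicolor,((Abies_orientalis,Gasterosteus_rubra),Pinus_viridis))),((Salmonella_borealis,Pseudotsuga_maculatus),Urocyon_nanus)).
That clade contains 11 terminal taxa: Abies_orientalis, Apis_bicolor, Betula_maculatus, Colobus_major, Gasterosteus_rubra, Nomascus_tricolor, Pinus_viridis, Pseudotsuga_maculatus, Salmonella_borealis, Secale_viridis, Urocyon_nanus.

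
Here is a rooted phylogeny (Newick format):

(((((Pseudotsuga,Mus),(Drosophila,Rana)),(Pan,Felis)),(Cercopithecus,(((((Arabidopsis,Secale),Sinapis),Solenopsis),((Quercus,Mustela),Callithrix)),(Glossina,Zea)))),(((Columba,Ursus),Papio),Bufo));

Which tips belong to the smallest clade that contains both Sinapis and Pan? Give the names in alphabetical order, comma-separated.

Arabidopsis, Callithrix, Cercopithecus, Drosophila, Felis, Glossina, Mus, Mustela, Pan, Pseudotsuga, Quercus, Rana, Secale, Sinapis, Solenopsis, Zea

Tracing Sinapis: it sits inside ((Arabidopsis,Secale),Sinapis).
Tracing Pan: it sits inside (Pan,Felis).
The smallest clade enclosing both is ((((Pseudotsuga,Mus),(Drosophila,Rana)),(Pan,Felis)),(Cercopithecus,(((((Arabidopsis,Secale),Sinapis),Solenopsis),((Quercus,Mustela),Callithrix)),(Glossina,Zea)))); the answer is its 16 terminal taxa in alphabetical order.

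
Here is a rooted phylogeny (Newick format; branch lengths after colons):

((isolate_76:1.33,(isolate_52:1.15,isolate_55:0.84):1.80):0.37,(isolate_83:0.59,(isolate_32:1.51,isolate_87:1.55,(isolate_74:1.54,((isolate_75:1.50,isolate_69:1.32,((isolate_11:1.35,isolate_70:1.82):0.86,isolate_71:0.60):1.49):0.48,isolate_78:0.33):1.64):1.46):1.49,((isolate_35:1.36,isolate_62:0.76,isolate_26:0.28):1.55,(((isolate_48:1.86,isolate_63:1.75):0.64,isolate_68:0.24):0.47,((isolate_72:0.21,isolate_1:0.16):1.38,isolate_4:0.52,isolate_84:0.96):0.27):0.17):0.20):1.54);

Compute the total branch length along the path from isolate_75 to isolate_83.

The path runs isolate_75 → … → MRCA → … → isolate_83; the MRCA is the node subtending (isolate_83,(isolate_32,isolate_87,(isolate_74,((isolate_75,isolate_69,((isolate_11,isolate_70),isolate_71)),isolate_78))),((isolate_35,isolate_62,isolate_26),(((isolate_48,isolate_63),isolate_68),((isolate_72,isolate_1),isolate_4,isolate_84)))).
Branch lengths along that path: 1.50 + 0.48 + 1.64 + 1.46 + 1.49 + 0.59 = 7.16.

7.16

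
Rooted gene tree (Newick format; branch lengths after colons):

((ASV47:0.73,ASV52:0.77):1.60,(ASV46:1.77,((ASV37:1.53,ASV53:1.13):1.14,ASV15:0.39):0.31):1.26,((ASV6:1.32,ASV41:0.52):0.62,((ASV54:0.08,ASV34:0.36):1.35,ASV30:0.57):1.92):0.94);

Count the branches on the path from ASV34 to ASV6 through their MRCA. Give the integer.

5

The MRCA of ASV34 and ASV6 is the node subtending ((ASV6,ASV41),((ASV54,ASV34),ASV30)).
From ASV34 up to that node: 3 branches. From ASV6 up to the same node: 2 branches. Total: 3 + 2 = 5.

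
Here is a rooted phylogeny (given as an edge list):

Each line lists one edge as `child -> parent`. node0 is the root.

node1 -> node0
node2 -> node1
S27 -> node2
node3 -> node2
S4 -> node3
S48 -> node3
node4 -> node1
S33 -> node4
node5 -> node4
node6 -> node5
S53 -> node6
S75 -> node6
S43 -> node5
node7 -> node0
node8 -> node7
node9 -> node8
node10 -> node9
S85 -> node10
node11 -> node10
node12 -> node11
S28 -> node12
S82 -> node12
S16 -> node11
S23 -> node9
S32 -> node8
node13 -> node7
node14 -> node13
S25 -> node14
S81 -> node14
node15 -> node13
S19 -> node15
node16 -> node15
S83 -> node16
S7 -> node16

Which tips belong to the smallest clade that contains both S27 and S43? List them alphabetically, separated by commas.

S27, S33, S4, S43, S48, S53, S75

Tracing S27: it sits inside (S27,(S4,S48)).
Tracing S43: it sits inside ((S53,S75),S43).
The smallest clade enclosing both is ((S27,(S4,S48)),(S33,((S53,S75),S43))); the answer is its 7 terminal taxa in alphabetical order.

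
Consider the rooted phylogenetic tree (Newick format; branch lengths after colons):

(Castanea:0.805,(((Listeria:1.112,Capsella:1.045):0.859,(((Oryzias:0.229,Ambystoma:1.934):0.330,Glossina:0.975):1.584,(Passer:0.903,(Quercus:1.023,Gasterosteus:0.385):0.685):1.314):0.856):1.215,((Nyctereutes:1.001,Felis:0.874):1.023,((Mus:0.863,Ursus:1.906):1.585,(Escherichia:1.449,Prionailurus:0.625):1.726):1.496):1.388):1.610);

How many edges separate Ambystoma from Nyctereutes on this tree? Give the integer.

The MRCA of Ambystoma and Nyctereutes is the node subtending (((Listeria,Capsella),(((Oryzias,Ambystoma),Glossina),(Passer,(Quercus,Gasterosteus)))),((Nyctereutes,Felis),((Mus,Ursus),(Escherichia,Prionailurus)))).
From Ambystoma up to that node: 5 branches. From Nyctereutes up to the same node: 3 branches. Total: 5 + 3 = 8.

8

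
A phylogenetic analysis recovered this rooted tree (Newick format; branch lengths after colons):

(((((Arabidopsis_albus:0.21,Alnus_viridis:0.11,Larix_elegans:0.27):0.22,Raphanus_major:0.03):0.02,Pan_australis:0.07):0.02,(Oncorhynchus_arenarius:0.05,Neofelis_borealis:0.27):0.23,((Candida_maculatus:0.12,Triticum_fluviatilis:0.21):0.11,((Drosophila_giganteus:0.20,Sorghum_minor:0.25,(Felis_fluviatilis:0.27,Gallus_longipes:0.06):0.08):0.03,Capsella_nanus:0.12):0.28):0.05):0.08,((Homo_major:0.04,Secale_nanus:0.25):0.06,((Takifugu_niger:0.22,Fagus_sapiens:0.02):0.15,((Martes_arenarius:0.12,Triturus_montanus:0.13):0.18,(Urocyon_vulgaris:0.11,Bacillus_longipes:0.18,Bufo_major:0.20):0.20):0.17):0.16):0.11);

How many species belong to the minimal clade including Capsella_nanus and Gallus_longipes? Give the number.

5

The MRCA of Capsella_nanus and Gallus_longipes is the node subtending ((Drosophila_giganteus,Sorghum_minor,(Felis_fluviatilis,Gallus_longipes)),Capsella_nanus).
That clade contains 5 terminal taxa: Capsella_nanus, Drosophila_giganteus, Felis_fluviatilis, Gallus_longipes, Sorghum_minor.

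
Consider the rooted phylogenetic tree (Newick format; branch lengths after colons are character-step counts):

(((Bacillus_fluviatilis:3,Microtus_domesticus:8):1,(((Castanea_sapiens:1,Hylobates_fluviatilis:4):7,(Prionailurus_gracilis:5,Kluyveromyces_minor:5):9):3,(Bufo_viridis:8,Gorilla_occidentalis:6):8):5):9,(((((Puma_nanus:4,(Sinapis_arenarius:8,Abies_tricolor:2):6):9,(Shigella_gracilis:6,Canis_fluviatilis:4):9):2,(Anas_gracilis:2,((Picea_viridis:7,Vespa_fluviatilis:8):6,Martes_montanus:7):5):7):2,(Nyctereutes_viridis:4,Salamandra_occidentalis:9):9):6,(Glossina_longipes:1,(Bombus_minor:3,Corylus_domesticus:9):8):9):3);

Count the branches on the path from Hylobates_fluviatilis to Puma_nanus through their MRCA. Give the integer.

11

The MRCA of Hylobates_fluviatilis and Puma_nanus is the root of the tree.
From Hylobates_fluviatilis up to that node: 5 branches. From Puma_nanus up to the same node: 6 branches. Total: 5 + 6 = 11.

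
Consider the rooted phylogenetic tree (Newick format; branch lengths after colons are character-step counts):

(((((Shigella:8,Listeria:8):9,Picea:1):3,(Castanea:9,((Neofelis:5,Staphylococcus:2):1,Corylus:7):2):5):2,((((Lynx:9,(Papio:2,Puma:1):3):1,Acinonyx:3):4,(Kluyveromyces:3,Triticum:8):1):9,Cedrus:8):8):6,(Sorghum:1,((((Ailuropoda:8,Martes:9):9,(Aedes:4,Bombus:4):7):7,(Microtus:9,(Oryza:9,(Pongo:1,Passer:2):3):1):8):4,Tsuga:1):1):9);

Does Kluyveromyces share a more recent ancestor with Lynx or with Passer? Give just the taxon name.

The MRCA of Kluyveromyces and Lynx subtends (((Lynx,(Papio,Puma)),Acinonyx),(Kluyveromyces,Triticum)) (6 taxa).
The MRCA of Kluyveromyces and Passer is the root, subtending the entire tree (24 taxa).
The first is nested inside the second, so Kluyveromyces shares a more recent common ancestor with Lynx.

Lynx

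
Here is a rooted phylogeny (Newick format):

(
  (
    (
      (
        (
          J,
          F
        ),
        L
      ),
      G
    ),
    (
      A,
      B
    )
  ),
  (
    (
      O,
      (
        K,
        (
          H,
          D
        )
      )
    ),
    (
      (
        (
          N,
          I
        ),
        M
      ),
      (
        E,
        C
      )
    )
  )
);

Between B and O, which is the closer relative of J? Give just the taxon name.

B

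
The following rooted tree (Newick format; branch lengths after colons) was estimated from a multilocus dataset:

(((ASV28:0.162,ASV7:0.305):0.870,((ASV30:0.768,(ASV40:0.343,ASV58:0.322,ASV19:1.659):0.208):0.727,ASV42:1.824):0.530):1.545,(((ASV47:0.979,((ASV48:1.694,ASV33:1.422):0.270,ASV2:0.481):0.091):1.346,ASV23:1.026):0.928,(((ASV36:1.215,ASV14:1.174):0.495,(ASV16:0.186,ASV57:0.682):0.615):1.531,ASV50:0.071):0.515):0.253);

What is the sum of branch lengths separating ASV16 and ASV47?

6.100

The path runs ASV16 → … → MRCA → … → ASV47; the MRCA is the node subtending (((ASV47,((ASV48,ASV33),ASV2)),ASV23),(((ASV36,ASV14),(ASV16,ASV57)),ASV50)).
Branch lengths along that path: 0.186 + 0.615 + 1.531 + 0.515 + 0.928 + 1.346 + 0.979 = 6.100.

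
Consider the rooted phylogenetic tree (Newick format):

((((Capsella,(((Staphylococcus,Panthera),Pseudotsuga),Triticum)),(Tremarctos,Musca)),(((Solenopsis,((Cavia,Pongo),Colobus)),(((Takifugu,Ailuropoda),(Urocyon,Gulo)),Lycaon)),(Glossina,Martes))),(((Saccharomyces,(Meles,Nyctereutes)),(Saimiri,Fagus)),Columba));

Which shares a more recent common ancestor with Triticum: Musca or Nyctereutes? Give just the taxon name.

Musca

The MRCA of Triticum and Musca subtends ((Capsella,(((Staphylococcus,Panthera),Pseudotsuga),Triticum)),(Tremarctos,Musca)) (7 taxa).
The MRCA of Triticum and Nyctereutes is the root, subtending the entire tree (24 taxa).
The first is nested inside the second, so Triticum shares a more recent common ancestor with Musca.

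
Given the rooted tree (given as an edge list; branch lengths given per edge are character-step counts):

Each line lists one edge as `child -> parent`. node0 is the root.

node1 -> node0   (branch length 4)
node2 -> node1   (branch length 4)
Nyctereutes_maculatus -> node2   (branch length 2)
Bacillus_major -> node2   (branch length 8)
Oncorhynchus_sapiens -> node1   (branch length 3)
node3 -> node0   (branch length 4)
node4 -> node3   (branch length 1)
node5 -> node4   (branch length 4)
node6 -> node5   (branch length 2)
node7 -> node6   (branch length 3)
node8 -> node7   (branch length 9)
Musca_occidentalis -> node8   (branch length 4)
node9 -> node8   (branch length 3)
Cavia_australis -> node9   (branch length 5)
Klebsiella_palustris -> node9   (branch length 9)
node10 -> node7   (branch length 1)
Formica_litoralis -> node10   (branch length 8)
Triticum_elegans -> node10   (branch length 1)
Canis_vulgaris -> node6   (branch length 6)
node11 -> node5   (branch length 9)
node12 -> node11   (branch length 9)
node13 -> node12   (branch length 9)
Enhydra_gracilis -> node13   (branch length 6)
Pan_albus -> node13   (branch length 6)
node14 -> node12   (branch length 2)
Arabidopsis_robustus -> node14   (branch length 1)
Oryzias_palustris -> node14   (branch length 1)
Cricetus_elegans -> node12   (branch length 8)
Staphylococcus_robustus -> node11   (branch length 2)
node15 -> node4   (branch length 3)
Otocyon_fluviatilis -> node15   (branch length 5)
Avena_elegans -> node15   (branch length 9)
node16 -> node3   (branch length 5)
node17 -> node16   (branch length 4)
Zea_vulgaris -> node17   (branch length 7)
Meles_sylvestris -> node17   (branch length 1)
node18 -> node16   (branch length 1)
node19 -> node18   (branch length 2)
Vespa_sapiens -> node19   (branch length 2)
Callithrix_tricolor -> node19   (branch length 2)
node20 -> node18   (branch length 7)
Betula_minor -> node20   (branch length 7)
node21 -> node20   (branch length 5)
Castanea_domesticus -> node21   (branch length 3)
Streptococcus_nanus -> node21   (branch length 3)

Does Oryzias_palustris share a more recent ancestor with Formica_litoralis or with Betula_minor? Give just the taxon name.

The MRCA of Oryzias_palustris and Formica_litoralis subtends ((((Musca_occidentalis,(Cavia_australis,Klebsiella_palustris)),(Formica_litoralis,Triticum_elegans)),Canis_vulgaris),(((Enhydra_gracilis,Pan_albus),(Arabidopsis_robustus,Oryzias_palustris),Cricetus_elegans),Staphylococcus_robustus)) (12 taxa).
The MRCA of Oryzias_palustris and Betula_minor subtends ((((((Musca_occidentalis,(Cavia_australis,Klebsiella_palustris)),(Formica_litoralis,Triticum_elegans)),Canis_vulgaris),(((Enhydra_gracilis,Pan_albus),(Arabidopsis_robustus,Oryzias_palustris),Cricetus_elegans),Staphylococcus_robustus)),(Otocyon_fluviatilis,Avena_elegans)),((Zea_vulgaris,Meles_sylvestris),((Vespa_sapiens,Callithrix_tricolor),(Betula_minor,(Castanea_domesticus,Streptococcus_nanus))))) (21 taxa).
The first is nested inside the second, so Oryzias_palustris shares a more recent common ancestor with Formica_litoralis.

Formica_litoralis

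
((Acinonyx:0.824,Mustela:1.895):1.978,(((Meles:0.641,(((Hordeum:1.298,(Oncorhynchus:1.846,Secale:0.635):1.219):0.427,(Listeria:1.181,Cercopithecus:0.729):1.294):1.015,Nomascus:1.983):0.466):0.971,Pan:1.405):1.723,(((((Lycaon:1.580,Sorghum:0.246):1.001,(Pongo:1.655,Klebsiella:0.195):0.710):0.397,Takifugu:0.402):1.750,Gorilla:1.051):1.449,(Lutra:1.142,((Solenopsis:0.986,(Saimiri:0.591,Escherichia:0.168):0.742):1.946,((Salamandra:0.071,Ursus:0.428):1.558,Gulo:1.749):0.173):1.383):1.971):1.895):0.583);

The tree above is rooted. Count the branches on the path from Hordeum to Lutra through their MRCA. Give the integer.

9

The MRCA of Hordeum and Lutra is the node subtending (((Meles,(((Hordeum,(Oncorhynchus,Secale)),(Listeria,Cercopithecus)),Nomascus)),Pan),(((((Lycaon,Sorghum),(Pongo,Klebsiella)),Takifugu),Gorilla),(Lutra,((Solenopsis,(Saimiri,Escherichia)),((Salamandra,Ursus),Gulo))))).
From Hordeum up to that node: 6 branches. From Lutra up to the same node: 3 branches. Total: 6 + 3 = 9.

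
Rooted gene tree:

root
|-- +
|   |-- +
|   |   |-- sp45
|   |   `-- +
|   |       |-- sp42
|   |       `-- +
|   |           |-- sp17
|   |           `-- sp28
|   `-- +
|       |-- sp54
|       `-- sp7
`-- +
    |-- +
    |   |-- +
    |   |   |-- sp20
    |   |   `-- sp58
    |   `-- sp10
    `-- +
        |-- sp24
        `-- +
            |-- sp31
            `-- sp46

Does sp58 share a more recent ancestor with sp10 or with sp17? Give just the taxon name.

The MRCA of sp58 and sp10 subtends ((sp20,sp58),sp10) (3 taxa).
The MRCA of sp58 and sp17 is the root, subtending the entire tree (12 taxa).
The first is nested inside the second, so sp58 shares a more recent common ancestor with sp10.

sp10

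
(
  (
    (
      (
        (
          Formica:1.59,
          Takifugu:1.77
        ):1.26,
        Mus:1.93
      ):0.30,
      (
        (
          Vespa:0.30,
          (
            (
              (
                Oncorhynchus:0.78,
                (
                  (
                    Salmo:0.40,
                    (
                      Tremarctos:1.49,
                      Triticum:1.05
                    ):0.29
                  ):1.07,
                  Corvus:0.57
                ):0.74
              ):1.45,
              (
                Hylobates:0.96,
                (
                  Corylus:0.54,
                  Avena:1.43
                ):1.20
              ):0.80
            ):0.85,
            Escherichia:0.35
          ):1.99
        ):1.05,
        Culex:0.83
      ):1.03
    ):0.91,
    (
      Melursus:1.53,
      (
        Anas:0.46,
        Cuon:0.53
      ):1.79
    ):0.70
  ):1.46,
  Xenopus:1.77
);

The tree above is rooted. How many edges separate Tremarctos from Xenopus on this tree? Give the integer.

The MRCA of Tremarctos and Xenopus is the root of the tree.
From Tremarctos up to that node: 11 branches. From Xenopus up to the same node: 1 branch. Total: 11 + 1 = 12.

12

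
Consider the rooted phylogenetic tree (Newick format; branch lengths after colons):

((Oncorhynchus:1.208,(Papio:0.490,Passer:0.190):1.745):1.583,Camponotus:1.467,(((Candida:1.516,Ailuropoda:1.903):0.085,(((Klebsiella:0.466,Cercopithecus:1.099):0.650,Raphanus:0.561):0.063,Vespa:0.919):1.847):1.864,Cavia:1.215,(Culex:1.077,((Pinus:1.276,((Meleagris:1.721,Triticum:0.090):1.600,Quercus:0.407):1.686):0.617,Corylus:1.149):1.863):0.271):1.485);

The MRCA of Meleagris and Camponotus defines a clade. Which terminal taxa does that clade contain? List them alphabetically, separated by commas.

Ailuropoda, Camponotus, Candida, Cavia, Cercopithecus, Corylus, Culex, Klebsiella, Meleagris, Oncorhynchus, Papio, Passer, Pinus, Quercus, Raphanus, Triticum, Vespa

Tracing Meleagris: it sits inside (Meleagris,Triticum).
Tracing Camponotus: it attaches directly to the root.
The smallest clade enclosing both is the whole tree (their MRCA is the root), so the answer is all 17 tips in alphabetical order.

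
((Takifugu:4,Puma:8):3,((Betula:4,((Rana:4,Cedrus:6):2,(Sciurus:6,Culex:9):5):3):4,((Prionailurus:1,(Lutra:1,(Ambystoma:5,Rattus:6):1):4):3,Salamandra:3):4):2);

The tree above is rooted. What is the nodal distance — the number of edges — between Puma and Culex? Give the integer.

7

The MRCA of Puma and Culex is the root of the tree.
From Puma up to that node: 2 branches. From Culex up to the same node: 5 branches. Total: 2 + 5 = 7.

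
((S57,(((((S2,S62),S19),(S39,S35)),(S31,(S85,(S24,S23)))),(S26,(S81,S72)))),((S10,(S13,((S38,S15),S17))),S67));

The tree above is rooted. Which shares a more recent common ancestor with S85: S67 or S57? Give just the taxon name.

S57

The MRCA of S85 and S57 subtends (S57,(((((S2,S62),S19),(S39,S35)),(S31,(S85,(S24,S23)))),(S26,(S81,S72)))) (13 taxa).
The MRCA of S85 and S67 is the root, subtending the entire tree (19 taxa).
The first is nested inside the second, so S85 shares a more recent common ancestor with S57.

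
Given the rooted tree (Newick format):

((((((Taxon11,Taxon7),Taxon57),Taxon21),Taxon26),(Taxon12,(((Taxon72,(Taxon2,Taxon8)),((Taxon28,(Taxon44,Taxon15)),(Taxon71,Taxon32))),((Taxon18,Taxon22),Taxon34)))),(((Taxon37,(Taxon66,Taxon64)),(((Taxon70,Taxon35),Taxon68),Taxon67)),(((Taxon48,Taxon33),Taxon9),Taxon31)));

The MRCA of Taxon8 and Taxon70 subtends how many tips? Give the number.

The MRCA of Taxon8 and Taxon70 is the root, so the clade is the entire tree.
That clade contains 28 terminal taxa: Taxon11, Taxon12, Taxon15, Taxon18, Taxon2, Taxon21, Taxon22, Taxon26, Taxon28, Taxon31, Taxon32, Taxon33, Taxon34, Taxon35, Taxon37, Taxon44, Taxon48, Taxon57, Taxon64, Taxon66, Taxon67, Taxon68, Taxon7, Taxon70, Taxon71, Taxon72, Taxon8, Taxon9.

28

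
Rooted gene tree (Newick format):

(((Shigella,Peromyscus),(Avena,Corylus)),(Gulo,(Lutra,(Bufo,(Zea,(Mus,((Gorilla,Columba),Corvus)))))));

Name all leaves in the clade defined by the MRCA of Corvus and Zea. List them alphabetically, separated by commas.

Columba, Corvus, Gorilla, Mus, Zea

Tracing Corvus: it sits inside ((Gorilla,Columba),Corvus).
Tracing Zea: it sits inside (Zea,(Mus,((Gorilla,Columba),Corvus))).
The smallest clade enclosing both is (Zea,(Mus,((Gorilla,Columba),Corvus))); the answer is its 5 terminal taxa in alphabetical order.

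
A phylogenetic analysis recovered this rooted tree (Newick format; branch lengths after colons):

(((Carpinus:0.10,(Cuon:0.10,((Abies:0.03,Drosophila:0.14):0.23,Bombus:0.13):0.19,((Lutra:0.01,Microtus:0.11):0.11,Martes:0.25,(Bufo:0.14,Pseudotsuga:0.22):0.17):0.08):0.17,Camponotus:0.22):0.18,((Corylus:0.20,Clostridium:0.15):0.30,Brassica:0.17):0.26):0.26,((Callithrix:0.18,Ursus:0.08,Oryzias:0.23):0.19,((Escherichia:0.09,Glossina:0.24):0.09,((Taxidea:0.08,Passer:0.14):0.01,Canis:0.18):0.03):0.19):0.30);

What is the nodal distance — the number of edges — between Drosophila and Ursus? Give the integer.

The MRCA of Drosophila and Ursus is the root of the tree.
From Drosophila up to that node: 6 branches. From Ursus up to the same node: 3 branches. Total: 6 + 3 = 9.

9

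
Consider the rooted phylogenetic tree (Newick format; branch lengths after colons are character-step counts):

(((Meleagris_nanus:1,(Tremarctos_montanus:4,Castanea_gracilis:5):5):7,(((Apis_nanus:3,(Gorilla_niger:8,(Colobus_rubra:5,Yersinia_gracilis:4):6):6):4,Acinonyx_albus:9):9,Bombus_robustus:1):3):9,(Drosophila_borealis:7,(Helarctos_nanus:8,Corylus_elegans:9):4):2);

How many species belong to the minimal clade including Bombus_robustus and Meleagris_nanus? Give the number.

The MRCA of Bombus_robustus and Meleagris_nanus is the node subtending ((Meleagris_nanus,(Tremarctos_montanus,Castanea_gracilis)),(((Apis_nanus,(Gorilla_niger,(Colobus_rubra,Yersinia_gracilis))),Acinonyx_albus),Bombus_robustus)).
That clade contains 9 terminal taxa: Acinonyx_albus, Apis_nanus, Bombus_robustus, Castanea_gracilis, Colobus_rubra, Gorilla_niger, Meleagris_nanus, Tremarctos_montanus, Yersinia_gracilis.

9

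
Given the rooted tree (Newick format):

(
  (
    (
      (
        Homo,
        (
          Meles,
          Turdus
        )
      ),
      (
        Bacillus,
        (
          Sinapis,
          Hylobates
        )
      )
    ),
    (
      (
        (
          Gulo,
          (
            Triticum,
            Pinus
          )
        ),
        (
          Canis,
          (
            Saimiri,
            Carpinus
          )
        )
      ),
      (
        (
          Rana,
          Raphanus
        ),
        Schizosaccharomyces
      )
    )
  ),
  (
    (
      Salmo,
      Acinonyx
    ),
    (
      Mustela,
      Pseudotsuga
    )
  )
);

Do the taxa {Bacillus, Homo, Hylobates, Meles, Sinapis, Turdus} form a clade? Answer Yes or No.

The most recent common ancestor of these taxa subtends ((Homo,(Meles,Turdus)),(Bacillus,(Sinapis,Hylobates))).
That clade has exactly 6 tips — every listed taxon and nothing else — so the group is monophyletic.

Yes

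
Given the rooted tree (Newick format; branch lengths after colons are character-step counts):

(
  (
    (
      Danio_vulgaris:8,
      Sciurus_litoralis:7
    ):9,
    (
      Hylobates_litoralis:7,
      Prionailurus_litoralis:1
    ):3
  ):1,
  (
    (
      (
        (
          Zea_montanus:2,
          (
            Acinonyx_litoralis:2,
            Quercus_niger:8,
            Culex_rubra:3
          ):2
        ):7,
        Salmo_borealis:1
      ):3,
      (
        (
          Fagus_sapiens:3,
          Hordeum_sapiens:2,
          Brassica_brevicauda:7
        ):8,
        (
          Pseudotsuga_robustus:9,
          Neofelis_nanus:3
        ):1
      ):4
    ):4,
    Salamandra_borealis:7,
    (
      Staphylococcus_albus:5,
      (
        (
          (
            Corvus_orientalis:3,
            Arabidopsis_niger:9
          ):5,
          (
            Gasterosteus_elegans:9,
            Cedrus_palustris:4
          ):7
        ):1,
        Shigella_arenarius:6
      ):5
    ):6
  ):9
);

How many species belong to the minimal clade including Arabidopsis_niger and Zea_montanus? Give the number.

The MRCA of Arabidopsis_niger and Zea_montanus is the node subtending ((((Zea_montanus,(Acinonyx_litoralis,Quercus_niger,Culex_rubra)),Salmo_borealis),((Fagus_sapiens,Hordeum_sapiens,Brassica_brevicauda),(Pseudotsuga_robustus,Neofelis_nanus))),Salamandra_borealis,(Staphylococcus_albus,(((Corvus_orientalis,Arabidopsis_niger),(Gasterosteus_elegans,Cedrus_palustris)),Shigella_arenarius))).
That clade contains 17 terminal taxa: Acinonyx_litoralis, Arabidopsis_niger, Brassica_brevicauda, Cedrus_palustris, Corvus_orientalis, Culex_rubra, Fagus_sapiens, Gasterosteus_elegans, Hordeum_sapiens, Neofelis_nanus, Pseudotsuga_robustus, Quercus_niger, Salamandra_borealis, Salmo_borealis, Shigella_arenarius, Staphylococcus_albus, Zea_montanus.

17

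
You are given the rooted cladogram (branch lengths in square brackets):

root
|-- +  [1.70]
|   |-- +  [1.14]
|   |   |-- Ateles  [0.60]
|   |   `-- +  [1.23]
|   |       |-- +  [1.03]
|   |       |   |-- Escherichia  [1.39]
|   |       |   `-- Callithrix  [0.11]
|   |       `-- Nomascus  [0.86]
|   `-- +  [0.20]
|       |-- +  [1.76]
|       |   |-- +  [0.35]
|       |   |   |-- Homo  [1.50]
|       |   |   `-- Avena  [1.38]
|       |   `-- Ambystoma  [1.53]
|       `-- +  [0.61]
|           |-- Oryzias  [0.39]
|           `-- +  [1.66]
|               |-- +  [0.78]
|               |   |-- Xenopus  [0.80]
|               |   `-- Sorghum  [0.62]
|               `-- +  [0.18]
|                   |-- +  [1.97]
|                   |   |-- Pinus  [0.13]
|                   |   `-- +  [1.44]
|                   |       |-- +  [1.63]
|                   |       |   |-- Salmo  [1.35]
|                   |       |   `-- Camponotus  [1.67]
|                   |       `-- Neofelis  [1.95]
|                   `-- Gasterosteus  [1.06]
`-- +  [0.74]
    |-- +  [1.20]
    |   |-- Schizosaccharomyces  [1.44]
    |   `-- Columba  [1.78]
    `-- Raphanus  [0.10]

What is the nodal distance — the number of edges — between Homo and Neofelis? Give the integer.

9

The MRCA of Homo and Neofelis is the node subtending (((Homo,Avena),Ambystoma),(Oryzias,((Xenopus,Sorghum),((Pinus,((Salmo,Camponotus),Neofelis)),Gasterosteus)))).
From Homo up to that node: 3 branches. From Neofelis up to the same node: 6 branches. Total: 3 + 6 = 9.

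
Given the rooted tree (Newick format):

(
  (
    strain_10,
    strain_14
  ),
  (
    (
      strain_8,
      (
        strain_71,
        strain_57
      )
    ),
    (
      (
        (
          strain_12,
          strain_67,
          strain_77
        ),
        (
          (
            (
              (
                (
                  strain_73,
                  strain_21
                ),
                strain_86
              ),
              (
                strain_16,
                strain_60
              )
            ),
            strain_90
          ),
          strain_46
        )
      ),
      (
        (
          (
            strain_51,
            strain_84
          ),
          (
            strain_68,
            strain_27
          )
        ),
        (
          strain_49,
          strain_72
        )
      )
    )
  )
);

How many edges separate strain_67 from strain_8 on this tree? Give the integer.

6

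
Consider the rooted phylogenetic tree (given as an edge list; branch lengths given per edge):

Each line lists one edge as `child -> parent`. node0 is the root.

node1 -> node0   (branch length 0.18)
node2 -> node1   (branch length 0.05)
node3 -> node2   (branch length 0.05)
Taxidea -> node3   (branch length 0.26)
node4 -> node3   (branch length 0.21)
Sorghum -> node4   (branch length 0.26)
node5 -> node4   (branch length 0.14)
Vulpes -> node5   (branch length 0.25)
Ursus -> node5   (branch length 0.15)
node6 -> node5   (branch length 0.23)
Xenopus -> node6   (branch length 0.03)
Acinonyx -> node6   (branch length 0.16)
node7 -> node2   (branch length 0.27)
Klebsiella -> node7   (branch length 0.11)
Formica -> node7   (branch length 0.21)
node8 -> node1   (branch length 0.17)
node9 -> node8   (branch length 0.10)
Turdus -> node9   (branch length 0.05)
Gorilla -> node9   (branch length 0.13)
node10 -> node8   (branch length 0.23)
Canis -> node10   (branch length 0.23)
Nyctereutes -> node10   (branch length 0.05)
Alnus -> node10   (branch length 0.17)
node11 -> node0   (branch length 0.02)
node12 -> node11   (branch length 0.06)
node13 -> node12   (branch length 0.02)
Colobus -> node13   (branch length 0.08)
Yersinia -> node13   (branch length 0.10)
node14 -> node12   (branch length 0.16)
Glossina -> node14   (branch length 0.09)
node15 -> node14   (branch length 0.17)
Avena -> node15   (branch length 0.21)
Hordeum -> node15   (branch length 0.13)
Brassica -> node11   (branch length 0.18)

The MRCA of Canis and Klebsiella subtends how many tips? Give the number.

13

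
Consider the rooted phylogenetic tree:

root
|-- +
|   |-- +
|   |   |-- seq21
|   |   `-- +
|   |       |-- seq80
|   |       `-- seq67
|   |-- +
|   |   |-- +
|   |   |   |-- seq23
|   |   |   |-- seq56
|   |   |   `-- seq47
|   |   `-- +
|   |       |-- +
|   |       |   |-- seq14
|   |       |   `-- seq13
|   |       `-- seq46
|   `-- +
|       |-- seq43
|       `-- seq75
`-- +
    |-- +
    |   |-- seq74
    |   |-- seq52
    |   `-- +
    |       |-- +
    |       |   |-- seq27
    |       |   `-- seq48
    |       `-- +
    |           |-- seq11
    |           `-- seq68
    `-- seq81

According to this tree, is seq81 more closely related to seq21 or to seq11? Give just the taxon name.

seq11

The MRCA of seq81 and seq11 subtends ((seq74,seq52,((seq27,seq48),(seq11,seq68))),seq81) (7 taxa).
The MRCA of seq81 and seq21 is the root, subtending the entire tree (18 taxa).
The first is nested inside the second, so seq81 shares a more recent common ancestor with seq11.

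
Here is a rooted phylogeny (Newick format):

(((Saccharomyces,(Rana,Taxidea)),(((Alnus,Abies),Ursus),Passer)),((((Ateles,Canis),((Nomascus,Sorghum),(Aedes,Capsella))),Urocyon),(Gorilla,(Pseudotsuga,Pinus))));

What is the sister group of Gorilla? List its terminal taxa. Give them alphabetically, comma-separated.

Gorilla attaches to the tree at the node subtending (Gorilla,(Pseudotsuga,Pinus)).
The other lineage descending from that same node — the sister group — is (Pseudotsuga,Pinus); its 2 tips in alphabetical order are the answer.

Pinus, Pseudotsuga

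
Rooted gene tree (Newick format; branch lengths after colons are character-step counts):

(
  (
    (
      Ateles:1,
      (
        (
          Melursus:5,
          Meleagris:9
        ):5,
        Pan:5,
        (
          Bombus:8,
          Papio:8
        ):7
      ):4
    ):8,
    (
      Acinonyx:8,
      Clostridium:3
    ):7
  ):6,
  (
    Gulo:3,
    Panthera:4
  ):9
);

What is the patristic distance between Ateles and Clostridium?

19

The path runs Ateles → … → MRCA → … → Clostridium; the MRCA is the node subtending ((Ateles,((Melursus,Meleagris),Pan,(Bombus,Papio))),(Acinonyx,Clostridium)).
Branch lengths along that path: 1 + 8 + 7 + 3 = 19.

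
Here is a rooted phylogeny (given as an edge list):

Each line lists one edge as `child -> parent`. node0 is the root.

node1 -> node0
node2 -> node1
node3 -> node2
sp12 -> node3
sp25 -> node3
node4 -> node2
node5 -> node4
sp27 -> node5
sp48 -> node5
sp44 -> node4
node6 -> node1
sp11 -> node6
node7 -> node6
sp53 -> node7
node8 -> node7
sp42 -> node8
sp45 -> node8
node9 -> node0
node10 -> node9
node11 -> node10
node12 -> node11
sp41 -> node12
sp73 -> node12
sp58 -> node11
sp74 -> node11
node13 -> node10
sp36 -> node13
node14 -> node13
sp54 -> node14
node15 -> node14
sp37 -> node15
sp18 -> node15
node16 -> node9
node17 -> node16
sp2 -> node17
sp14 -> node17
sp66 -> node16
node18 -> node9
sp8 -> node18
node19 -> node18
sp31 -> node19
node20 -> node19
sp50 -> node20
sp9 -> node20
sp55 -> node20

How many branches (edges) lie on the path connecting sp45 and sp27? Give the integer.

8

The MRCA of sp45 and sp27 is the node subtending (((sp12,sp25),((sp27,sp48),sp44)),(sp11,(sp53,(sp42,sp45)))).
From sp45 up to that node: 4 branches. From sp27 up to the same node: 4 branches. Total: 4 + 4 = 8.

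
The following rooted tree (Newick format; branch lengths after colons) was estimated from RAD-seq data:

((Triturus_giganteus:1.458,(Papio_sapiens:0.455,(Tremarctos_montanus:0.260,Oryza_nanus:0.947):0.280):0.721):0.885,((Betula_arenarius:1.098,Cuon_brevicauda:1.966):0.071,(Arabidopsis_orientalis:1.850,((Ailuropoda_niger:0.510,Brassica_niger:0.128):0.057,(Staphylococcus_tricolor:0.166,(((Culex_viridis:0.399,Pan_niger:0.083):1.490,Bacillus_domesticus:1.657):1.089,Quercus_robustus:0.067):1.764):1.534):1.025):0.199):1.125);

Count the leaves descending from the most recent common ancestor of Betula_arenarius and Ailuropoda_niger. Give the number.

The MRCA of Betula_arenarius and Ailuropoda_niger is the node subtending ((Betula_arenarius,Cuon_brevicauda),(Arabidopsis_orientalis,((Ailuropoda_niger,Brassica_niger),(Staphylococcus_tricolor,(((Culex_viridis,Pan_niger),Bacillus_domesticus),Quercus_robustus))))).
That clade contains 10 terminal taxa: Ailuropoda_niger, Arabidopsis_orientalis, Bacillus_domesticus, Betula_arenarius, Brassica_niger, Culex_viridis, Cuon_brevicauda, Pan_niger, Quercus_robustus, Staphylococcus_tricolor.

10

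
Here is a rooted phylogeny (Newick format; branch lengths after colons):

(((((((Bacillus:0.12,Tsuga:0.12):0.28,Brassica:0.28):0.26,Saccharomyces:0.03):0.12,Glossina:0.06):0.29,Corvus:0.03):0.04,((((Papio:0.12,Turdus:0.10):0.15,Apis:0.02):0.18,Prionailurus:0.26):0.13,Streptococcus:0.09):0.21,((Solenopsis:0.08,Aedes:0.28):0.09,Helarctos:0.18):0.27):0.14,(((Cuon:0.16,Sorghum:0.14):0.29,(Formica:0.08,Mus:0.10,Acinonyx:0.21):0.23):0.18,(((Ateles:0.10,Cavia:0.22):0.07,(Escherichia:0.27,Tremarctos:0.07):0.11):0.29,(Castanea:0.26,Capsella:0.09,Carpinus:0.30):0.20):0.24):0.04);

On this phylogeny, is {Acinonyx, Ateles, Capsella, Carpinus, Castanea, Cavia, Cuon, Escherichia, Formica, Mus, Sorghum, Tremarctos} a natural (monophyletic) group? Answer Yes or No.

Yes

The most recent common ancestor of these taxa subtends (((Cuon,Sorghum),(Formica,Mus,Acinonyx)),(((Ateles,Cavia),(Escherichia,Tremarctos)),(Castanea,Capsella,Carpinus))).
That clade has exactly 12 tips — every listed taxon and nothing else — so the group is monophyletic.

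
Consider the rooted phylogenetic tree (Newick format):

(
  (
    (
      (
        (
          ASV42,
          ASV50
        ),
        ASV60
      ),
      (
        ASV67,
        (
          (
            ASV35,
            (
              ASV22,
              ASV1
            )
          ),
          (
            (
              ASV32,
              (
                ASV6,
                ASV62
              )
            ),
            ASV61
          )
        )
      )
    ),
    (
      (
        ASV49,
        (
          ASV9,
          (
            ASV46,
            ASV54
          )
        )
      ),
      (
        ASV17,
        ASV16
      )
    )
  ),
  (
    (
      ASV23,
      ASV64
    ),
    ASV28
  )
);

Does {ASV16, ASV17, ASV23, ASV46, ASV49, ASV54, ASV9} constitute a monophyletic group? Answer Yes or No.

No

The MRCA of the listed taxa is the root, so the smallest clade containing them is the whole tree.
That clade also contains ASV1, ASV22, ASV28, ASV32, ASV35, ASV42, ASV50, ASV6, ASV60, ASV61, ASV62, ASV64, ASV67, which are not in the proposed group, so the group is not monophyletic.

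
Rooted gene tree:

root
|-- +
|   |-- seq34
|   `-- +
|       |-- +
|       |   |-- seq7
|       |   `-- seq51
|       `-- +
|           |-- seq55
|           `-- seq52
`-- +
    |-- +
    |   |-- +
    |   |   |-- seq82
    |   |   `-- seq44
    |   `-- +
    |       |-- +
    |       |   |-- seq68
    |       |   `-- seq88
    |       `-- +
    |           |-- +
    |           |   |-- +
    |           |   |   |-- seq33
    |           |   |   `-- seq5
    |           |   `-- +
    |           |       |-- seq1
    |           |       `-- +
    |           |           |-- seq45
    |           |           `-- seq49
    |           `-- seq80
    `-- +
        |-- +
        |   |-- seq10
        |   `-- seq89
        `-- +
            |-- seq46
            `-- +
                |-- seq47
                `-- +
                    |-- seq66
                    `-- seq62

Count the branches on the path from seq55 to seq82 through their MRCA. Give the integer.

8

The MRCA of seq55 and seq82 is the root of the tree.
From seq55 up to that node: 4 branches. From seq82 up to the same node: 4 branches. Total: 4 + 4 = 8.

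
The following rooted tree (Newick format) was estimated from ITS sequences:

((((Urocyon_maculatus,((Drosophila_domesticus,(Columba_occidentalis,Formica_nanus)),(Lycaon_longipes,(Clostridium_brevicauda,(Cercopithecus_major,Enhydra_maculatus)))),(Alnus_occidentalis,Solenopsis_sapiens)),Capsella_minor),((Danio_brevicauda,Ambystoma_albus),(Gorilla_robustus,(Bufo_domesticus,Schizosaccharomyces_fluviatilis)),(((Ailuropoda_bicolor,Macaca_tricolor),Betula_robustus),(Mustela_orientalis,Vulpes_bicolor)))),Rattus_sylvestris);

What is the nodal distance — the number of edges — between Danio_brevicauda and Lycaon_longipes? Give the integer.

8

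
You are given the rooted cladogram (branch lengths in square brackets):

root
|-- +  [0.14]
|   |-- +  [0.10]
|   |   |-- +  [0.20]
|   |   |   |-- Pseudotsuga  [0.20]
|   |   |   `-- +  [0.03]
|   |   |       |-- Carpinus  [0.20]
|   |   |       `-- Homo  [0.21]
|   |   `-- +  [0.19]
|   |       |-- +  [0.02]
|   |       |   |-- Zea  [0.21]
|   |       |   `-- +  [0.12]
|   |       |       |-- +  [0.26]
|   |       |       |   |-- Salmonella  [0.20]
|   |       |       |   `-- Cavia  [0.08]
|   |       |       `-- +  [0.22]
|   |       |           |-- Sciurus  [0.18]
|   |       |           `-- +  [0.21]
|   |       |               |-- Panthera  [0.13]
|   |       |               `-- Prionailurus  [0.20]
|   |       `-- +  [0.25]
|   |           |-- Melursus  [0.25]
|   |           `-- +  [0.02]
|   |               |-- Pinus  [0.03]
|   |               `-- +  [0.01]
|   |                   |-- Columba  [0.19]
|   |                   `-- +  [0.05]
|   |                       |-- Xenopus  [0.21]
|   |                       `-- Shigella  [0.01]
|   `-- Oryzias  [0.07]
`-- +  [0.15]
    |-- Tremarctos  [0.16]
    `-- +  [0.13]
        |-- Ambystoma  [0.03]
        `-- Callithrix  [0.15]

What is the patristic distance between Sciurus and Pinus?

0.84

The path runs Sciurus → … → MRCA → … → Pinus; the MRCA is the node subtending ((Zea,((Salmonella,Cavia),(Sciurus,(Panthera,Prionailurus)))),(Melursus,(Pinus,(Columba,(Xenopus,Shigella))))).
Branch lengths along that path: 0.18 + 0.22 + 0.12 + 0.02 + 0.25 + 0.02 + 0.03 = 0.84.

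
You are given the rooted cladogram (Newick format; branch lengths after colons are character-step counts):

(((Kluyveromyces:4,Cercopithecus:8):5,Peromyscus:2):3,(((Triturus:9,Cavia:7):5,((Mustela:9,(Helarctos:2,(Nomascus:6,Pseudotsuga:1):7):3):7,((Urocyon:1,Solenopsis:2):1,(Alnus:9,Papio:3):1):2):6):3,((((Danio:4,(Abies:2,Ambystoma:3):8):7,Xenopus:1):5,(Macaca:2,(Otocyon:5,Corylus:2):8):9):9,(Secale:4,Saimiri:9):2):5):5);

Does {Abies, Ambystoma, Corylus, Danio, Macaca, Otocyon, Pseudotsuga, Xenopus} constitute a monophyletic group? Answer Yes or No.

The MRCA of the listed taxa subtends (((Triturus,Cavia),((Mustela,(Helarctos,(Nomascus,Pseudotsuga))),((Urocyon,Solenopsis),(Alnus,Papio)))),((((Danio,(Abies,Ambystoma)),Xenopus),(Macaca,(Otocyon,Corylus))),(Secale,Saimiri))).
That clade also contains Alnus, Cavia, Helarctos, Mustela, Nomascus, Papio, Saimiri, Secale, Solenopsis, Triturus, Urocyon, which are not in the proposed group, so the group is not monophyletic.

No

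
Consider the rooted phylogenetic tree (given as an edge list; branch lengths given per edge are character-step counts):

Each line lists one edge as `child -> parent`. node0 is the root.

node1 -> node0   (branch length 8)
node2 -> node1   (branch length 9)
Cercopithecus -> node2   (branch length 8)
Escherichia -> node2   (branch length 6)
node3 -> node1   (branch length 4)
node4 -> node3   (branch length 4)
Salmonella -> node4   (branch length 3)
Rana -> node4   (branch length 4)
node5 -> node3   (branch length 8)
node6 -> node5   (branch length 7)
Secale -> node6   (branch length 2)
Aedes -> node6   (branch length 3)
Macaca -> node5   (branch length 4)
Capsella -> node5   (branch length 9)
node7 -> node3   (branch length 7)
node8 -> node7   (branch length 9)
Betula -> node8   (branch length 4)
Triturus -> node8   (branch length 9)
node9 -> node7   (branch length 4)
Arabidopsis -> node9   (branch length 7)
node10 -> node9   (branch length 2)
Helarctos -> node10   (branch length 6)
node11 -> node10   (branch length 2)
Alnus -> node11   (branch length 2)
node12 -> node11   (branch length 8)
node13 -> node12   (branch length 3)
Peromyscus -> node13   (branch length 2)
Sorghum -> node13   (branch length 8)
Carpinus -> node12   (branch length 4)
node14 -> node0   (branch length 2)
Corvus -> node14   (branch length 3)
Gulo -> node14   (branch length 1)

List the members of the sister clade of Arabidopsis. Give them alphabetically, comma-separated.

Arabidopsis attaches to the tree at the node subtending (Arabidopsis,(Helarctos,(Alnus,((Peromyscus,Sorghum),Carpinus)))).
The other lineage descending from that same node — the sister group — is (Helarctos,(Alnus,((Peromyscus,Sorghum),Carpinus))); its 5 tips in alphabetical order are the answer.

Alnus, Carpinus, Helarctos, Peromyscus, Sorghum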